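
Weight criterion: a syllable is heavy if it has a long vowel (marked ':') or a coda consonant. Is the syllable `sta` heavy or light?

light

`sta`: short vowel, open (no coda). Short vowel, open → light.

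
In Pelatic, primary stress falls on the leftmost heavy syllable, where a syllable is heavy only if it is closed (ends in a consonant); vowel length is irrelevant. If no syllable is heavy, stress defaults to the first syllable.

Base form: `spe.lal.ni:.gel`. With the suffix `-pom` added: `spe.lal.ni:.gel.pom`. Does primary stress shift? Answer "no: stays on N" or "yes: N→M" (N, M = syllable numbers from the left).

no: stays on 2

Base `spe.lal.ni:.gel` (4 syllables):
  Weights: 1 spe L, 2 lal H, 3 ni: L, 4 gel H.
  Heavy syllables in the domain: 2, 4. The leftmost is syllable 2 (lal).
  → primary stress on syllable 2.
Suffixed `spe.lal.ni:.gel.pom` (5 syllables):
  Weights: 1 spe L, 2 lal H, 3 ni: L, 4 gel H, 5 pom H.
  Heavy syllables in the domain: 2, 4, 5. The leftmost is syllable 2 (lal).
  → primary stress on syllable 2.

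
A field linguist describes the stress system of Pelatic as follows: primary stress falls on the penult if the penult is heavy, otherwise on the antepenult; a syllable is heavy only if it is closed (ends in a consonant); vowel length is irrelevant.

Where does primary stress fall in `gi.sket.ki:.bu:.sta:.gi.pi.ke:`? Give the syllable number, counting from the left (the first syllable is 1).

6

Weights: 6 gi L, 7 pi L, 8 ke: L.
The penult (syllable 7, pi) is light, so stress falls on the antepenult (syllable 6, gi).
Primary stress: syllable 6 → gi.sket.ki:.bu:.sta:.ˈgi.pi.ke:.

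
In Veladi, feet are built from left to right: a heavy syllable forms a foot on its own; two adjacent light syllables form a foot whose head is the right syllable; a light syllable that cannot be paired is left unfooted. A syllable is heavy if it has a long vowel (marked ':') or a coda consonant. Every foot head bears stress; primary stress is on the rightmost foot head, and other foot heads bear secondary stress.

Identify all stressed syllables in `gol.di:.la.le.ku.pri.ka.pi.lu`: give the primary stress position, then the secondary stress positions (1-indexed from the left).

primary 8, secondary 1, 2, 4, 6

Weights: 1 gol H, 2 di: H, 3 la L, 4 le L, 5 ku L, 6 pri L, 7 ka L, 8 pi L, 9 lu L.
Parse left to right (heavy = foot alone; LL = one foot; stranded L unfooted): (ˈgol) (ˈdi:) (la.ˈle) (ku.ˈpri) (ka.ˈpi) lu.
Foot heads: 1, 2, 4, 6, 8.
Primary stress on the rightmost head = syllable 8.
Secondary stress on 1, 2, 4, 6: ˌgol.ˌdi:.la.ˌle.ku.ˌpri.ka.ˈpi.lu.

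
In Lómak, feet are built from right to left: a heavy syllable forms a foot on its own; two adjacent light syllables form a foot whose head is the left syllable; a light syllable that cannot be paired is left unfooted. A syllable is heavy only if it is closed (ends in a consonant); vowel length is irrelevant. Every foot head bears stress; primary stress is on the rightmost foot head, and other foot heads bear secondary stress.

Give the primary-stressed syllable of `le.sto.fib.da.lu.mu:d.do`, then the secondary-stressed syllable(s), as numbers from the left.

primary 6, secondary 1, 3, 4

Weights: 1 le L, 2 sto L, 3 fib H, 4 da L, 5 lu L, 6 mu:d H, 7 do L.
Parse right to left (heavy = foot alone; LL = one foot; stranded L unfooted): (ˈle.sto) (ˈfib) (ˈda.lu) (ˈmu:d) do.
Foot heads: 1, 3, 4, 6.
Primary stress on the rightmost head = syllable 6.
Secondary stress on 1, 3, 4: ˌle.sto.ˌfib.ˌda.lu.ˈmu:d.do.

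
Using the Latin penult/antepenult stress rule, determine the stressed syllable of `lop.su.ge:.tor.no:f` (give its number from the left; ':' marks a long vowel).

Classical Latin: stress the penult if heavy (long vowel or closed), else the antepenult.
Weights: 3 ge: H, 4 tor H, 5 no:f H.
The penult (syllable 4, tor) is heavy, so it takes stress.
Stress on syllable 4: lop.su.ge:.ˈtor.no:f.

4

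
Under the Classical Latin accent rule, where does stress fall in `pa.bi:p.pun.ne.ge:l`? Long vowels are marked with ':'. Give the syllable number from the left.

Classical Latin: stress the penult if heavy (long vowel or closed), else the antepenult.
Weights: 3 pun H, 4 ne L, 5 ge:l H.
The penult (syllable 4, ne) is light, so stress falls on the antepenult (syllable 3, pun).
Stress on syllable 3: pa.bi:p.ˈpun.ne.ge:l.

3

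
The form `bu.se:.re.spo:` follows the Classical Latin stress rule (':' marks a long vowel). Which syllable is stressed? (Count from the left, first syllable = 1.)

2

Classical Latin: stress the penult if heavy (long vowel or closed), else the antepenult.
Weights: 2 se: H, 3 re L, 4 spo: H.
The penult (syllable 3, re) is light, so stress falls on the antepenult (syllable 2, se:).
Stress on syllable 2: bu.ˈse:.re.spo:.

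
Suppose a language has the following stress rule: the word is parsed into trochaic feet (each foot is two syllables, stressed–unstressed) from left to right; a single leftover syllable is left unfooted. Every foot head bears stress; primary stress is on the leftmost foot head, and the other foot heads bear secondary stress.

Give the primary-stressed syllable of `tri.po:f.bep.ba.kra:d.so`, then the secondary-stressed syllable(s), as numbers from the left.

Parse left to right into trochaic (ˈσσ) feet: (ˈtri.po:f) (ˈbep.ba) (ˈkra:d.so).
Foot heads (stressed positions): 1, 3, 5.
End Rule Leftmost: primary stress on the leftmost head = syllable 1.
Secondary stress on 3, 5: ˈtri.po:f.ˌbep.ba.ˌkra:d.so.

primary 1, secondary 3, 5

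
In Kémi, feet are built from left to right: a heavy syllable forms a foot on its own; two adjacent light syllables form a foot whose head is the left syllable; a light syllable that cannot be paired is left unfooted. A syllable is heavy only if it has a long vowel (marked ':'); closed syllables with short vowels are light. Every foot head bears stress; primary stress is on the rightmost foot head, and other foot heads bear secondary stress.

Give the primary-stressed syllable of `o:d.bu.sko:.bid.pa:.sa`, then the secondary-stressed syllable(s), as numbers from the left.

primary 5, secondary 1, 3

Weights: 1 o:d H, 2 bu L, 3 sko: H, 4 bid L, 5 pa: H, 6 sa L.
Parse left to right (heavy = foot alone; LL = one foot; stranded L unfooted): (ˈo:d) bu (ˈsko:) bid (ˈpa:) sa.
Foot heads: 1, 3, 5.
Primary stress on the rightmost head = syllable 5.
Secondary stress on 1, 3: ˌo:d.bu.ˌsko:.bid.ˈpa:.sa.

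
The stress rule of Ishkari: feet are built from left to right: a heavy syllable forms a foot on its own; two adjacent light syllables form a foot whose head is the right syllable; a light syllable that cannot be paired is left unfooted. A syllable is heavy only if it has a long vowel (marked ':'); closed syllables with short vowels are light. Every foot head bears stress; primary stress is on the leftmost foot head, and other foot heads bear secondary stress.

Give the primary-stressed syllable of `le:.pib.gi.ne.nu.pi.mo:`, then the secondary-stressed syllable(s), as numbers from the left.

primary 1, secondary 3, 5, 7

Weights: 1 le: H, 2 pib L, 3 gi L, 4 ne L, 5 nu L, 6 pi L, 7 mo: H.
Parse left to right (heavy = foot alone; LL = one foot; stranded L unfooted): (ˈle:) (pib.ˈgi) (ne.ˈnu) pi (ˈmo:).
Foot heads: 1, 3, 5, 7.
Primary stress on the leftmost head = syllable 1.
Secondary stress on 3, 5, 7: ˈle:.pib.ˌgi.ne.ˌnu.pi.ˌmo:.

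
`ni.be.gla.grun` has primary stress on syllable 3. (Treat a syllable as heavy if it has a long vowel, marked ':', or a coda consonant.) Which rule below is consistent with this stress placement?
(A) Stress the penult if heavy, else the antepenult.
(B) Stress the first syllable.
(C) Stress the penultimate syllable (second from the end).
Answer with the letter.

C

Rule A → syllable 2 (observed: 3).
Rule B → syllable 1 (observed: 3).
Rule C → syllable 3 ✓.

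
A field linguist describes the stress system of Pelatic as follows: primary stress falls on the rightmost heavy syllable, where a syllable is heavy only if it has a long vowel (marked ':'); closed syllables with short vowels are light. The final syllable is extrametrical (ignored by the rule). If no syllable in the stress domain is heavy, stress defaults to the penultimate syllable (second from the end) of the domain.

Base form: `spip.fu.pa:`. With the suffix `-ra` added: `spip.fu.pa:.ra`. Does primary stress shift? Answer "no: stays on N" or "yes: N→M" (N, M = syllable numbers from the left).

yes: 1→3

Base `spip.fu.pa:` (3 syllables):
  The final syllable (3, pa:) is extrametrical; the stress domain is syllables 1–2.
  Weights: 1 spip L, 2 fu L.
  No heavy syllable in the domain; default to the penultimate syllable (second from the end) of the domain = syllable 1.
  → primary stress on syllable 1.
Suffixed `spip.fu.pa:.ra` (4 syllables):
  The final syllable (4, ra) is extrametrical; the stress domain is syllables 1–3.
  Weights: 1 spip L, 2 fu L, 3 pa: H.
  Heavy syllables in the domain: 3. The rightmost is syllable 3 (pa:).
  → primary stress on syllable 3.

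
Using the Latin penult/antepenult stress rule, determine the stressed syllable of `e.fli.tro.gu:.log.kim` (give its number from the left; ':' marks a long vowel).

5

Classical Latin: stress the penult if heavy (long vowel or closed), else the antepenult.
Weights: 4 gu: H, 5 log H, 6 kim H.
The penult (syllable 5, log) is heavy, so it takes stress.
Stress on syllable 5: e.fli.tro.gu:.ˈlog.kim.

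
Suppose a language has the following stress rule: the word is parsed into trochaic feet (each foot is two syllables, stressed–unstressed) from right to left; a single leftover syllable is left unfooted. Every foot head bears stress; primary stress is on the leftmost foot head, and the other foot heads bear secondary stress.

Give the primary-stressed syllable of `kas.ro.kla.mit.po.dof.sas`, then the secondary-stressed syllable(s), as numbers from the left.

Parse right to left into trochaic (ˈσσ) feet: kas (ˈro.kla) (ˈmit.po) (ˈdof.sas). Syllable 1 is left unfooted.
Foot heads (stressed positions): 2, 4, 6.
End Rule Leftmost: primary stress on the leftmost head = syllable 2.
Secondary stress on 4, 6: kas.ˈro.kla.ˌmit.po.ˌdof.sas.

primary 2, secondary 4, 6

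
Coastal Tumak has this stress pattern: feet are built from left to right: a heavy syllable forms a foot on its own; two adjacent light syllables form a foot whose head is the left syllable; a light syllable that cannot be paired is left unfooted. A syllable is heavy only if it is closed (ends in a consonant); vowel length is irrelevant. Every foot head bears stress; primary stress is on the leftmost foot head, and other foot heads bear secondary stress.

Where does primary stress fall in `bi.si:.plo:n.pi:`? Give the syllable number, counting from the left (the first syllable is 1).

1

Weights: 1 bi L, 2 si: L, 3 plo:n H, 4 pi: L.
Parse left to right (heavy = foot alone; LL = one foot; stranded L unfooted): (ˈbi.si:) (ˈplo:n) pi:.
Foot heads: 1, 3.
Primary stress on the leftmost head = syllable 1.
Primary stress: syllable 1 → ˈbi.si:.plo:n.pi:.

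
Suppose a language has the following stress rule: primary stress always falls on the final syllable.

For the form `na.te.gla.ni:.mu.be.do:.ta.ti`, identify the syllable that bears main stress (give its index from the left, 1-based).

9

The word has 9 syllables; the final syllable is syllable 9 (ti).
Primary stress: syllable 9 → na.te.gla.ni:.mu.be.do:.ta.ˈti.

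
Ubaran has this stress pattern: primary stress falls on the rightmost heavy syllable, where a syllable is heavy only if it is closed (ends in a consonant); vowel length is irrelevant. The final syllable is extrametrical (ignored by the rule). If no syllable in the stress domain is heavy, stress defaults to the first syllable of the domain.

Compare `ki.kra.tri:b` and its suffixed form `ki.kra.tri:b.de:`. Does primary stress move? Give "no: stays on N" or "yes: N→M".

yes: 1→3

Base `ki.kra.tri:b` (3 syllables):
  The final syllable (3, tri:b) is extrametrical; the stress domain is syllables 1–2.
  Weights: 1 ki L, 2 kra L.
  No heavy syllable in the domain; default to the first syllable of the domain = syllable 1.
  → primary stress on syllable 1.
Suffixed `ki.kra.tri:b.de:` (4 syllables):
  The final syllable (4, de:) is extrametrical; the stress domain is syllables 1–3.
  Weights: 1 ki L, 2 kra L, 3 tri:b H.
  Heavy syllables in the domain: 3. The rightmost is syllable 3 (tri:b).
  → primary stress on syllable 3.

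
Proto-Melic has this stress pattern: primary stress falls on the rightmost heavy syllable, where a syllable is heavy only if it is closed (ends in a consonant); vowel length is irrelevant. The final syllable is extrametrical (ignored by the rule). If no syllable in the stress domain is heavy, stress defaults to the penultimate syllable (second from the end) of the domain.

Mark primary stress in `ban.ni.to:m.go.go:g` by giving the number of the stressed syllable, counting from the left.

The final syllable (5, go:g) is extrametrical; the stress domain is syllables 1–4.
Weights: 1 ban H, 2 ni L, 3 to:m H, 4 go L.
Heavy syllables in the domain: 1, 3. The rightmost is syllable 3 (to:m).
Primary stress: syllable 3 → ban.ni.ˈto:m.go.go:g.

3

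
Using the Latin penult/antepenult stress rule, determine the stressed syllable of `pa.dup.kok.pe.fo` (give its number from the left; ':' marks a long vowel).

3

Classical Latin: stress the penult if heavy (long vowel or closed), else the antepenult.
Weights: 3 kok H, 4 pe L, 5 fo L.
The penult (syllable 4, pe) is light, so stress falls on the antepenult (syllable 3, kok).
Stress on syllable 3: pa.dup.ˈkok.pe.fo.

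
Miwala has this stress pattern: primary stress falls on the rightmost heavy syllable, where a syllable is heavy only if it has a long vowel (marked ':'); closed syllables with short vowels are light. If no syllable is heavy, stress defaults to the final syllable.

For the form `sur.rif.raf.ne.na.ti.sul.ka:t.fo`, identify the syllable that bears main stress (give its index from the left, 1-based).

8

Weights: 1 sur L, 2 rif L, 3 raf L, 4 ne L, 5 na L, 6 ti L, 7 sul L, 8 ka:t H, 9 fo L.
Heavy syllables in the domain: 8. The rightmost is syllable 8 (ka:t).
Primary stress: syllable 8 → sur.rif.raf.ne.na.ti.sul.ˈka:t.fo.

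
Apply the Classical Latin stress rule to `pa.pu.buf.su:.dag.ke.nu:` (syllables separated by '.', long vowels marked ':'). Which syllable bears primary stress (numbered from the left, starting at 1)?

5

Classical Latin: stress the penult if heavy (long vowel or closed), else the antepenult.
Weights: 5 dag H, 6 ke L, 7 nu: H.
The penult (syllable 6, ke) is light, so stress falls on the antepenult (syllable 5, dag).
Stress on syllable 5: pa.pu.buf.su:.ˈdag.ke.nu:.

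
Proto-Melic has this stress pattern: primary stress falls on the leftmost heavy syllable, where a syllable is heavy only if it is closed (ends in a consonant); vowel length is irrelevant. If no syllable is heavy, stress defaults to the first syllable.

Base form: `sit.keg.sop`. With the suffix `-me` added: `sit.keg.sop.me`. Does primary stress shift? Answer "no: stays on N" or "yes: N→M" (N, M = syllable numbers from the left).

no: stays on 1

Base `sit.keg.sop` (3 syllables):
  Weights: 1 sit H, 2 keg H, 3 sop H.
  Heavy syllables in the domain: 1, 2, 3. The leftmost is syllable 1 (sit).
  → primary stress on syllable 1.
Suffixed `sit.keg.sop.me` (4 syllables):
  Weights: 1 sit H, 2 keg H, 3 sop H, 4 me L.
  Heavy syllables in the domain: 1, 2, 3. The leftmost is syllable 1 (sit).
  → primary stress on syllable 1.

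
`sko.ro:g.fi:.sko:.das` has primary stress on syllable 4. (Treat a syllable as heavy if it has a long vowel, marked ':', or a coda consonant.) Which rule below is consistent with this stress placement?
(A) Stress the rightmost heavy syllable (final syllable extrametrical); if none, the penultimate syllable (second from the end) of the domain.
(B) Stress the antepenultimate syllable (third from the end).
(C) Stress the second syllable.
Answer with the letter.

A

Rule A → syllable 4 ✓.
Rule B → syllable 3 (observed: 4).
Rule C → syllable 2 (observed: 4).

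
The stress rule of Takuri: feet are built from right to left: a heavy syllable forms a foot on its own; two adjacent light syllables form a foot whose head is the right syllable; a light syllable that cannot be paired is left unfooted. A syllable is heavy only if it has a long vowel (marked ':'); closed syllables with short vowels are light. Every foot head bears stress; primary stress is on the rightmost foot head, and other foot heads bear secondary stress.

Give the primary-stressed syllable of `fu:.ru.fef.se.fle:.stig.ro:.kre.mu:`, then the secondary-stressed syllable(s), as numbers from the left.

primary 9, secondary 1, 4, 5, 7

Weights: 1 fu: H, 2 ru L, 3 fef L, 4 se L, 5 fle: H, 6 stig L, 7 ro: H, 8 kre L, 9 mu: H.
Parse right to left (heavy = foot alone; LL = one foot; stranded L unfooted): (ˈfu:) ru (fef.ˈse) (ˈfle:) stig (ˈro:) kre (ˈmu:).
Foot heads: 1, 4, 5, 7, 9.
Primary stress on the rightmost head = syllable 9.
Secondary stress on 1, 4, 5, 7: ˌfu:.ru.fef.ˌse.ˌfle:.stig.ˌro:.kre.ˈmu:.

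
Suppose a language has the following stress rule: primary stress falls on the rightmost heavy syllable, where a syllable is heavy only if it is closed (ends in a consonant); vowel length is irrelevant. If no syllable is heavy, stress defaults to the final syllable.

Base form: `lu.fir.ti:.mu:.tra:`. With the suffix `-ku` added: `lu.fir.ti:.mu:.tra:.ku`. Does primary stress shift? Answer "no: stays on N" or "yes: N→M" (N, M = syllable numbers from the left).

no: stays on 2

Base `lu.fir.ti:.mu:.tra:` (5 syllables):
  Weights: 1 lu L, 2 fir H, 3 ti: L, 4 mu: L, 5 tra: L.
  Heavy syllables in the domain: 2. The rightmost is syllable 2 (fir).
  → primary stress on syllable 2.
Suffixed `lu.fir.ti:.mu:.tra:.ku` (6 syllables):
  Weights: 1 lu L, 2 fir H, 3 ti: L, 4 mu: L, 5 tra: L, 6 ku L.
  Heavy syllables in the domain: 2. The rightmost is syllable 2 (fir).
  → primary stress on syllable 2.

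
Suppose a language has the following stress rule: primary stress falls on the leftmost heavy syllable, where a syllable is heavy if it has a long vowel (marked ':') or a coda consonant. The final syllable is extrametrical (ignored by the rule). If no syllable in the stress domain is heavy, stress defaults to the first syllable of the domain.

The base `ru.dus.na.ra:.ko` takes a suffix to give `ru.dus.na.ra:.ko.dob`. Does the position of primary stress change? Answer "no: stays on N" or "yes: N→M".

Base `ru.dus.na.ra:.ko` (5 syllables):
  The final syllable (5, ko) is extrametrical; the stress domain is syllables 1–4.
  Weights: 1 ru L, 2 dus H, 3 na L, 4 ra: H.
  Heavy syllables in the domain: 2, 4. The leftmost is syllable 2 (dus).
  → primary stress on syllable 2.
Suffixed `ru.dus.na.ra:.ko.dob` (6 syllables):
  The final syllable (6, dob) is extrametrical; the stress domain is syllables 1–5.
  Weights: 1 ru L, 2 dus H, 3 na L, 4 ra: H, 5 ko L.
  Heavy syllables in the domain: 2, 4. The leftmost is syllable 2 (dus).
  → primary stress on syllable 2.

no: stays on 2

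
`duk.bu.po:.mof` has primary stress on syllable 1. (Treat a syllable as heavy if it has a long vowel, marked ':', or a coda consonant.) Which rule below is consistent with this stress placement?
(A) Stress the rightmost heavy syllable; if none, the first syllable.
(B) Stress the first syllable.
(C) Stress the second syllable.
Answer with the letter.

B

Rule A → syllable 4 (observed: 1).
Rule B → syllable 1 ✓.
Rule C → syllable 2 (observed: 1).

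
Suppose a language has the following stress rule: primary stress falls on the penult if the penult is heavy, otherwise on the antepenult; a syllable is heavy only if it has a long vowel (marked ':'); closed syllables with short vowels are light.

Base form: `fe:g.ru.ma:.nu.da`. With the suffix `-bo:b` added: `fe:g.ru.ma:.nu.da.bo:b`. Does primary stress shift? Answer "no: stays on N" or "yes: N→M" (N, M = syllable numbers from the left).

Base `fe:g.ru.ma:.nu.da` (5 syllables):
  Weights: 3 ma: H, 4 nu L, 5 da L.
  The penult (syllable 4, nu) is light, so stress falls on the antepenult (syllable 3, ma:).
  → primary stress on syllable 3.
Suffixed `fe:g.ru.ma:.nu.da.bo:b` (6 syllables):
  Weights: 4 nu L, 5 da L, 6 bo:b H.
  The penult (syllable 5, da) is light, so stress falls on the antepenult (syllable 4, nu).
  → primary stress on syllable 4.

yes: 3→4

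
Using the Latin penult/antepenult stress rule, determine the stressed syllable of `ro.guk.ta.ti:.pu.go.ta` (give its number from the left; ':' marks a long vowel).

Classical Latin: stress the penult if heavy (long vowel or closed), else the antepenult.
Weights: 5 pu L, 6 go L, 7 ta L.
The penult (syllable 6, go) is light, so stress falls on the antepenult (syllable 5, pu).
Stress on syllable 5: ro.guk.ta.ti:.ˈpu.go.ta.

5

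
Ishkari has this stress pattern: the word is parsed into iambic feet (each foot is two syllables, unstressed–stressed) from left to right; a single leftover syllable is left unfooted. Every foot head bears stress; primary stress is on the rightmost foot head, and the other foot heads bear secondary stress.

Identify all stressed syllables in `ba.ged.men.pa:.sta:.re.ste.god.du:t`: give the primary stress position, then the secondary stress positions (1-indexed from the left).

Parse left to right into iambic (σˈσ) feet: (ba.ˈged) (men.ˈpa:) (sta:.ˈre) (ste.ˈgod) du:t. Syllable 9 is left unfooted.
Foot heads (stressed positions): 2, 4, 6, 8.
End Rule Rightmost: primary stress on the rightmost head = syllable 8.
Secondary stress on 2, 4, 6: ba.ˌged.men.ˌpa:.sta:.ˌre.ste.ˈgod.du:t.

primary 8, secondary 2, 4, 6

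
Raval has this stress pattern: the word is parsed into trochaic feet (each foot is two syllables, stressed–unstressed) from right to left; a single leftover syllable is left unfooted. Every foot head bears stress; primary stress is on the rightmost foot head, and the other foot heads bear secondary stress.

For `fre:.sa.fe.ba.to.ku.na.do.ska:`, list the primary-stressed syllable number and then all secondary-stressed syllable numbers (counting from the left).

primary 8, secondary 2, 4, 6

Parse right to left into trochaic (ˈσσ) feet: fre: (ˈsa.fe) (ˈba.to) (ˈku.na) (ˈdo.ska:). Syllable 1 is left unfooted.
Foot heads (stressed positions): 2, 4, 6, 8.
End Rule Rightmost: primary stress on the rightmost head = syllable 8.
Secondary stress on 2, 4, 6: fre:.ˌsa.fe.ˌba.to.ˌku.na.ˈdo.ska:.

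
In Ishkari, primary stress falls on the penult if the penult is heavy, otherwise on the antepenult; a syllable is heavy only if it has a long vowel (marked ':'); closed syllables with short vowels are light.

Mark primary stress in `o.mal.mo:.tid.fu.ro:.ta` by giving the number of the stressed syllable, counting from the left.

6

Weights: 5 fu L, 6 ro: H, 7 ta L.
The penult (syllable 6, ro:) is heavy, so it takes stress.
Primary stress: syllable 6 → o.mal.mo:.tid.fu.ˈro:.ta.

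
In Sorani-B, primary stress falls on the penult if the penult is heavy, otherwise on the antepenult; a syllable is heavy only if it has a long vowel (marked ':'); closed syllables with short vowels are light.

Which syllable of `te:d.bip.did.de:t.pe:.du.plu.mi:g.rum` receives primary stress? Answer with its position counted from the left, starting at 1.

8

Weights: 7 plu L, 8 mi:g H, 9 rum L.
The penult (syllable 8, mi:g) is heavy, so it takes stress.
Primary stress: syllable 8 → te:d.bip.did.de:t.pe:.du.plu.ˈmi:g.rum.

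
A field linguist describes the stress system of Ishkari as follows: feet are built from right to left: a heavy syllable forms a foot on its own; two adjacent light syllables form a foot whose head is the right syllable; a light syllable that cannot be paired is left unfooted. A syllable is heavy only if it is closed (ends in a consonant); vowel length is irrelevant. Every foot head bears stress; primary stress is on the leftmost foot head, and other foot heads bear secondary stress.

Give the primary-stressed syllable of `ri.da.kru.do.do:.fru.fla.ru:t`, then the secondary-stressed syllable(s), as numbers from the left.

primary 3, secondary 5, 7, 8

Weights: 1 ri L, 2 da L, 3 kru L, 4 do L, 5 do: L, 6 fru L, 7 fla L, 8 ru:t H.
Parse right to left (heavy = foot alone; LL = one foot; stranded L unfooted): ri (da.ˈkru) (do.ˈdo:) (fru.ˈfla) (ˈru:t).
Foot heads: 3, 5, 7, 8.
Primary stress on the leftmost head = syllable 3.
Secondary stress on 5, 7, 8: ri.da.ˈkru.do.ˌdo:.fru.ˌfla.ˌru:t.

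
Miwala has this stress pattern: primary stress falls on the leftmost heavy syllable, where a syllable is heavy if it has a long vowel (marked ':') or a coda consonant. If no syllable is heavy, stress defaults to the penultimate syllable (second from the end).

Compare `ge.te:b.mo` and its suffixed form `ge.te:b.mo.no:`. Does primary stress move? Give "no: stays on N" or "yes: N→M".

no: stays on 2

Base `ge.te:b.mo` (3 syllables):
  Weights: 1 ge L, 2 te:b H, 3 mo L.
  Heavy syllables in the domain: 2. The leftmost is syllable 2 (te:b).
  → primary stress on syllable 2.
Suffixed `ge.te:b.mo.no:` (4 syllables):
  Weights: 1 ge L, 2 te:b H, 3 mo L, 4 no: H.
  Heavy syllables in the domain: 2, 4. The leftmost is syllable 2 (te:b).
  → primary stress on syllable 2.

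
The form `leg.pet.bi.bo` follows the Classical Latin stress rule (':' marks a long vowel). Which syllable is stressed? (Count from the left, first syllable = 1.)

2

Classical Latin: stress the penult if heavy (long vowel or closed), else the antepenult.
Weights: 2 pet H, 3 bi L, 4 bo L.
The penult (syllable 3, bi) is light, so stress falls on the antepenult (syllable 2, pet).
Stress on syllable 2: leg.ˈpet.bi.bo.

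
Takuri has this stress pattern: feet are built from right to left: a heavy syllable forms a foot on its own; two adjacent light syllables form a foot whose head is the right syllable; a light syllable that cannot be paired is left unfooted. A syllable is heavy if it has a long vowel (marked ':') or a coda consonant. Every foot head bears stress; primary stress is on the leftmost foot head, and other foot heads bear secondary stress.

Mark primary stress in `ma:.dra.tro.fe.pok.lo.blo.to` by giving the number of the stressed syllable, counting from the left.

1

Weights: 1 ma: H, 2 dra L, 3 tro L, 4 fe L, 5 pok H, 6 lo L, 7 blo L, 8 to L.
Parse right to left (heavy = foot alone; LL = one foot; stranded L unfooted): (ˈma:) dra (tro.ˈfe) (ˈpok) lo (blo.ˈto).
Foot heads: 1, 4, 5, 8.
Primary stress on the leftmost head = syllable 1.
Primary stress: syllable 1 → ˈma:.dra.tro.fe.pok.lo.blo.to.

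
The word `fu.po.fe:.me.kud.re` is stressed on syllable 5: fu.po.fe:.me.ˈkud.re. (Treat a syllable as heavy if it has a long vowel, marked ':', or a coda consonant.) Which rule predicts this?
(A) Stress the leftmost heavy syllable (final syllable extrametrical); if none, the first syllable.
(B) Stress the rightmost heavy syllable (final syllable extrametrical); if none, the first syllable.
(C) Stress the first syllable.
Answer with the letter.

Rule A → syllable 3 (observed: 5).
Rule B → syllable 5 ✓.
Rule C → syllable 1 (observed: 5).

B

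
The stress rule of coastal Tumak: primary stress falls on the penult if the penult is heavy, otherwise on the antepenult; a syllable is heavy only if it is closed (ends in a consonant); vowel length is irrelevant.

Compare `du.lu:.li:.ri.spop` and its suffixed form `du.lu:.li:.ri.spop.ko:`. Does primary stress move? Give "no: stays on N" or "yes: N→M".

Base `du.lu:.li:.ri.spop` (5 syllables):
  Weights: 3 li: L, 4 ri L, 5 spop H.
  The penult (syllable 4, ri) is light, so stress falls on the antepenult (syllable 3, li:).
  → primary stress on syllable 3.
Suffixed `du.lu:.li:.ri.spop.ko:` (6 syllables):
  Weights: 4 ri L, 5 spop H, 6 ko: L.
  The penult (syllable 5, spop) is heavy, so it takes stress.
  → primary stress on syllable 5.

yes: 3→5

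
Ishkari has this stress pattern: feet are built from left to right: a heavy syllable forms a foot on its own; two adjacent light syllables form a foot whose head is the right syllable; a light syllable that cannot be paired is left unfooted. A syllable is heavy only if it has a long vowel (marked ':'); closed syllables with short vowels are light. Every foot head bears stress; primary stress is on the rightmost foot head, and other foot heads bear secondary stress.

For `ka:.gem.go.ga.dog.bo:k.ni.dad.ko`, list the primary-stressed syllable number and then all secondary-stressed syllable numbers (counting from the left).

Weights: 1 ka: H, 2 gem L, 3 go L, 4 ga L, 5 dog L, 6 bo:k H, 7 ni L, 8 dad L, 9 ko L.
Parse left to right (heavy = foot alone; LL = one foot; stranded L unfooted): (ˈka:) (gem.ˈgo) (ga.ˈdog) (ˈbo:k) (ni.ˈdad) ko.
Foot heads: 1, 3, 5, 6, 8.
Primary stress on the rightmost head = syllable 8.
Secondary stress on 1, 3, 5, 6: ˌka:.gem.ˌgo.ga.ˌdog.ˌbo:k.ni.ˈdad.ko.

primary 8, secondary 1, 3, 5, 6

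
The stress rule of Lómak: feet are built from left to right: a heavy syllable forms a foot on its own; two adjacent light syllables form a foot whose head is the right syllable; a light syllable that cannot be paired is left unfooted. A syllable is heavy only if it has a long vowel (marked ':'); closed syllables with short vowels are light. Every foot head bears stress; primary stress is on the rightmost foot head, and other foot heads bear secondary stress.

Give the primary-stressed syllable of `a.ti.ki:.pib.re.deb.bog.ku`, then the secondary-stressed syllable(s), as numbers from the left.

Weights: 1 a L, 2 ti L, 3 ki: H, 4 pib L, 5 re L, 6 deb L, 7 bog L, 8 ku L.
Parse left to right (heavy = foot alone; LL = one foot; stranded L unfooted): (a.ˈti) (ˈki:) (pib.ˈre) (deb.ˈbog) ku.
Foot heads: 2, 3, 5, 7.
Primary stress on the rightmost head = syllable 7.
Secondary stress on 2, 3, 5: a.ˌti.ˌki:.pib.ˌre.deb.ˈbog.ku.

primary 7, secondary 2, 3, 5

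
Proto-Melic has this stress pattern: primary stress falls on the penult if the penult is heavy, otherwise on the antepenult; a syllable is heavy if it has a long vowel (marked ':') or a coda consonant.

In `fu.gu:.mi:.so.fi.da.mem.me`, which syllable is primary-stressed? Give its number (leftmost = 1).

Weights: 6 da L, 7 mem H, 8 me L.
The penult (syllable 7, mem) is heavy, so it takes stress.
Primary stress: syllable 7 → fu.gu:.mi:.so.fi.da.ˈmem.me.

7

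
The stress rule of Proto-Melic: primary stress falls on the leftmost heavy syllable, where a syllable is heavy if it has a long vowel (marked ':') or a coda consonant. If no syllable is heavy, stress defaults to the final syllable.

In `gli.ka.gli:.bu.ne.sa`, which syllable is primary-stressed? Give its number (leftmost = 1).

Weights: 1 gli L, 2 ka L, 3 gli: H, 4 bu L, 5 ne L, 6 sa L.
Heavy syllables in the domain: 3. The leftmost is syllable 3 (gli:).
Primary stress: syllable 3 → gli.ka.ˈgli:.bu.ne.sa.

3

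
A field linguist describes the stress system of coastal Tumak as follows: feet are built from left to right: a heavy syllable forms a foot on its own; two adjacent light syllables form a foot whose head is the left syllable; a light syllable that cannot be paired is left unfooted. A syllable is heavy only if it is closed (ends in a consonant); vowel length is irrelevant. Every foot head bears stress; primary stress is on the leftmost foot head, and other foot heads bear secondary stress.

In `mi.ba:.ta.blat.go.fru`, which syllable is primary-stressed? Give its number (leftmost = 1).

Weights: 1 mi L, 2 ba: L, 3 ta L, 4 blat H, 5 go L, 6 fru L.
Parse left to right (heavy = foot alone; LL = one foot; stranded L unfooted): (ˈmi.ba:) ta (ˈblat) (ˈgo.fru).
Foot heads: 1, 4, 5.
Primary stress on the leftmost head = syllable 1.
Primary stress: syllable 1 → ˈmi.ba:.ta.blat.go.fru.

1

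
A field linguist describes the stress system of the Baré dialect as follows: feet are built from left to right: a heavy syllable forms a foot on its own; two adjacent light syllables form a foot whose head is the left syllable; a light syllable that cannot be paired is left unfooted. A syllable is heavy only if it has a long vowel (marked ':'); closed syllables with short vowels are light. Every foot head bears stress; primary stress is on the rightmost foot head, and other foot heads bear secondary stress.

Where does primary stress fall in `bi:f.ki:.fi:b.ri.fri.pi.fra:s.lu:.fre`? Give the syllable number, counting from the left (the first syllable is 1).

Weights: 1 bi:f H, 2 ki: H, 3 fi:b H, 4 ri L, 5 fri L, 6 pi L, 7 fra:s H, 8 lu: H, 9 fre L.
Parse left to right (heavy = foot alone; LL = one foot; stranded L unfooted): (ˈbi:f) (ˈki:) (ˈfi:b) (ˈri.fri) pi (ˈfra:s) (ˈlu:) fre.
Foot heads: 1, 2, 3, 4, 7, 8.
Primary stress on the rightmost head = syllable 8.
Primary stress: syllable 8 → bi:f.ki:.fi:b.ri.fri.pi.fra:s.ˈlu:.fre.

8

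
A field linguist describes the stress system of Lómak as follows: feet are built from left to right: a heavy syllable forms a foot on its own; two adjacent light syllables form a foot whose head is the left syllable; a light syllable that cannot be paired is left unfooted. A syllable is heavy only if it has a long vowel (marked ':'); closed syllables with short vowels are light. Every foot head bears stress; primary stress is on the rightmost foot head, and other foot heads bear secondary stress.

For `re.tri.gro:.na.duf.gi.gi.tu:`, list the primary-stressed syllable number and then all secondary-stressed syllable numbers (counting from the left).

Weights: 1 re L, 2 tri L, 3 gro: H, 4 na L, 5 duf L, 6 gi L, 7 gi L, 8 tu: H.
Parse left to right (heavy = foot alone; LL = one foot; stranded L unfooted): (ˈre.tri) (ˈgro:) (ˈna.duf) (ˈgi.gi) (ˈtu:).
Foot heads: 1, 3, 4, 6, 8.
Primary stress on the rightmost head = syllable 8.
Secondary stress on 1, 3, 4, 6: ˌre.tri.ˌgro:.ˌna.duf.ˌgi.gi.ˈtu:.

primary 8, secondary 1, 3, 4, 6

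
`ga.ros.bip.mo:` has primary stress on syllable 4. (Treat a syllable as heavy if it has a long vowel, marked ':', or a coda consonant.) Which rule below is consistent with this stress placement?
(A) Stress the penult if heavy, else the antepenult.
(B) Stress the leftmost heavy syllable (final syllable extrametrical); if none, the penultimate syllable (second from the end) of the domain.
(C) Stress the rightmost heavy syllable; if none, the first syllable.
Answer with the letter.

C

Rule A → syllable 3 (observed: 4).
Rule B → syllable 2 (observed: 4).
Rule C → syllable 4 ✓.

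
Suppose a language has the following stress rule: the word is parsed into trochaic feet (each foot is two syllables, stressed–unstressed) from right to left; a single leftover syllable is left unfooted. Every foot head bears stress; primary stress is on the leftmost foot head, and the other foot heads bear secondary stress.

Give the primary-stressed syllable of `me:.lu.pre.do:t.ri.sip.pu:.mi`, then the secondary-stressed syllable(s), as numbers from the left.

Parse right to left into trochaic (ˈσσ) feet: (ˈme:.lu) (ˈpre.do:t) (ˈri.sip) (ˈpu:.mi).
Foot heads (stressed positions): 1, 3, 5, 7.
End Rule Leftmost: primary stress on the leftmost head = syllable 1.
Secondary stress on 3, 5, 7: ˈme:.lu.ˌpre.do:t.ˌri.sip.ˌpu:.mi.

primary 1, secondary 3, 5, 7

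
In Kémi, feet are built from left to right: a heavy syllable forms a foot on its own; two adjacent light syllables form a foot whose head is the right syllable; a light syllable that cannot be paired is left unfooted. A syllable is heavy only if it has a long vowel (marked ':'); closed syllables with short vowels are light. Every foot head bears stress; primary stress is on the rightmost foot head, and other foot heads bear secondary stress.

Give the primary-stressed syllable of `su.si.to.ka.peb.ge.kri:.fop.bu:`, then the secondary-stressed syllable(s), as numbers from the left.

Weights: 1 su L, 2 si L, 3 to L, 4 ka L, 5 peb L, 6 ge L, 7 kri: H, 8 fop L, 9 bu: H.
Parse left to right (heavy = foot alone; LL = one foot; stranded L unfooted): (su.ˈsi) (to.ˈka) (peb.ˈge) (ˈkri:) fop (ˈbu:).
Foot heads: 2, 4, 6, 7, 9.
Primary stress on the rightmost head = syllable 9.
Secondary stress on 2, 4, 6, 7: su.ˌsi.to.ˌka.peb.ˌge.ˌkri:.fop.ˈbu:.

primary 9, secondary 2, 4, 6, 7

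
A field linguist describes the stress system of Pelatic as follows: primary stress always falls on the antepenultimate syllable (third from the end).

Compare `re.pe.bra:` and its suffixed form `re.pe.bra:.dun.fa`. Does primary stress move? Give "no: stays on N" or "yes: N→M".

Base `re.pe.bra:` (3 syllables):
  The word has 3 syllables; the antepenultimate syllable (third from the end) is syllable 1 (re).
  → primary stress on syllable 1.
Suffixed `re.pe.bra:.dun.fa` (5 syllables):
  The word has 5 syllables; the antepenultimate syllable (third from the end) is syllable 3 (bra:).
  → primary stress on syllable 3.

yes: 1→3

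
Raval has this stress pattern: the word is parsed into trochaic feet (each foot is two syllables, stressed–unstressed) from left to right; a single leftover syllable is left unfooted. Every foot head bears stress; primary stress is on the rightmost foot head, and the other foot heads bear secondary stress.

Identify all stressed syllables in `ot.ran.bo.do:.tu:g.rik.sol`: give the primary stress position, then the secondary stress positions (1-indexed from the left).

primary 5, secondary 1, 3

Parse left to right into trochaic (ˈσσ) feet: (ˈot.ran) (ˈbo.do:) (ˈtu:g.rik) sol. Syllable 7 is left unfooted.
Foot heads (stressed positions): 1, 3, 5.
End Rule Rightmost: primary stress on the rightmost head = syllable 5.
Secondary stress on 1, 3: ˌot.ran.ˌbo.do:.ˈtu:g.rik.sol.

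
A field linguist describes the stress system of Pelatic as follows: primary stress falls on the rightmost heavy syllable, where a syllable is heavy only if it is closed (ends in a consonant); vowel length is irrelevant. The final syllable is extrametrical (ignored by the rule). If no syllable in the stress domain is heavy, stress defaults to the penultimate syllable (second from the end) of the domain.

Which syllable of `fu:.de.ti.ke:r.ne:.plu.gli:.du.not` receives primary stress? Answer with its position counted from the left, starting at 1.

The final syllable (9, not) is extrametrical; the stress domain is syllables 1–8.
Weights: 1 fu: L, 2 de L, 3 ti L, 4 ke:r H, 5 ne: L, 6 plu L, 7 gli: L, 8 du L.
Heavy syllables in the domain: 4. The rightmost is syllable 4 (ke:r).
Primary stress: syllable 4 → fu:.de.ti.ˈke:r.ne:.plu.gli:.du.not.

4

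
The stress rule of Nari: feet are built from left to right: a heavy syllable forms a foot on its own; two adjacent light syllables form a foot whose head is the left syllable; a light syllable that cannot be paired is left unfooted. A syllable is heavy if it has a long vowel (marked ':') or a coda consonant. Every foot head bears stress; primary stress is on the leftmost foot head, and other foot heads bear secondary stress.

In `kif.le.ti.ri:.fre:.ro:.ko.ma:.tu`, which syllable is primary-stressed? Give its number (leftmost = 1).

1

Weights: 1 kif H, 2 le L, 3 ti L, 4 ri: H, 5 fre: H, 6 ro: H, 7 ko L, 8 ma: H, 9 tu L.
Parse left to right (heavy = foot alone; LL = one foot; stranded L unfooted): (ˈkif) (ˈle.ti) (ˈri:) (ˈfre:) (ˈro:) ko (ˈma:) tu.
Foot heads: 1, 2, 4, 5, 6, 8.
Primary stress on the leftmost head = syllable 1.
Primary stress: syllable 1 → ˈkif.le.ti.ri:.fre:.ro:.ko.ma:.tu.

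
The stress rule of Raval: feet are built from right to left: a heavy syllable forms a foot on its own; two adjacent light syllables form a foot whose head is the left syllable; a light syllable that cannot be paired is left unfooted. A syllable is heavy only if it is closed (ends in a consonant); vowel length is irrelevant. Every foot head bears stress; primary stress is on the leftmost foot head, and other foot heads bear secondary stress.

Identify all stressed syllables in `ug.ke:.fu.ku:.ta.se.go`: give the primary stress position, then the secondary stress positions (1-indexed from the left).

primary 1, secondary 2, 4, 6

Weights: 1 ug H, 2 ke: L, 3 fu L, 4 ku: L, 5 ta L, 6 se L, 7 go L.
Parse right to left (heavy = foot alone; LL = one foot; stranded L unfooted): (ˈug) (ˈke:.fu) (ˈku:.ta) (ˈse.go).
Foot heads: 1, 2, 4, 6.
Primary stress on the leftmost head = syllable 1.
Secondary stress on 2, 4, 6: ˈug.ˌke:.fu.ˌku:.ta.ˌse.go.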